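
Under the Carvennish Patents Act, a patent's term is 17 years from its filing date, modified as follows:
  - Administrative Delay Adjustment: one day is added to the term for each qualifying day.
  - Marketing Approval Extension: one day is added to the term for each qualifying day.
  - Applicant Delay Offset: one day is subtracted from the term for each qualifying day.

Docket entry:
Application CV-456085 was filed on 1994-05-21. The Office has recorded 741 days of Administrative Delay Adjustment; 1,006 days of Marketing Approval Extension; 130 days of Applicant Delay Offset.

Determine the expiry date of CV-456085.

Base term: filing date + 17 years → 21 May 2011.
Administrative Delay Adjustment: +741 days → 31 May 2013.
Marketing Approval Extension: +1006 days → 2 March 2016.
Applicant Delay Offset: −130 days → 24 October 2015.

October 24, 2015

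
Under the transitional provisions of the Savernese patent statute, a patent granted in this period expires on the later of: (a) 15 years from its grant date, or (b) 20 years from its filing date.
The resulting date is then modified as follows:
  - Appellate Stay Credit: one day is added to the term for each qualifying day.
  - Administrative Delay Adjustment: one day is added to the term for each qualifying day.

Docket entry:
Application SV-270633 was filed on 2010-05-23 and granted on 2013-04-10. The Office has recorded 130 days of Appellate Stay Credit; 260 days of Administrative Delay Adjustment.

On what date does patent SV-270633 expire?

(a) grant + 15 years → 10 April 2028.
(b) filing + 20 years → 23 May 2030.
Later of the two: 23 May 2030.
Appellate Stay Credit: +130 days → 30 September 2030.
Administrative Delay Adjustment: +260 days → 17 June 2031.

2031-06-17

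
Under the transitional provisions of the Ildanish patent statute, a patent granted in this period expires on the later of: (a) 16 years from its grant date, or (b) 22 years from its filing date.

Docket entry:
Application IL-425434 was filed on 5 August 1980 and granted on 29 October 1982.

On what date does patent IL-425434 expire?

(a) grant + 16 years → 29 October 1998.
(b) filing + 22 years → 5 August 2002.
Later of the two: 5 August 2002.

2002-08-05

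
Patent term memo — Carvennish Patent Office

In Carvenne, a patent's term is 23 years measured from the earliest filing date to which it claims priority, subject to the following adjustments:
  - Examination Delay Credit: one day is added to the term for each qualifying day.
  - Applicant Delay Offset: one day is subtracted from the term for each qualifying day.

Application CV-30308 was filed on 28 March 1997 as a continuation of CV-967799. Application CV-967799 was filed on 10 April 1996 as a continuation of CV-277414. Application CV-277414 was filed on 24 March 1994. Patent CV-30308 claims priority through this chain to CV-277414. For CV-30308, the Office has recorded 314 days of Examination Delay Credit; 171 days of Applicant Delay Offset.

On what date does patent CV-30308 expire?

Earliest priority filing: 24 March 1994.
Base term: 24 March 1994 + 23 years → 24 March 2017.
Examination Delay Credit: +314 days → 1 February 2018.
Applicant Delay Offset: −171 days → 14 August 2017.

August 14, 2017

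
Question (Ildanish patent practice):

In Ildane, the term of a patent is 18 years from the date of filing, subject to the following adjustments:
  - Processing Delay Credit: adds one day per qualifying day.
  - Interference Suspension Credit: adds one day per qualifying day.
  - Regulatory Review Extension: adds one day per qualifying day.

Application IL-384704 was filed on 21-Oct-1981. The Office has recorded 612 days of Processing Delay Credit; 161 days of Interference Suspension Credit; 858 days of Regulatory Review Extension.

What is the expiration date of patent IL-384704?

Base term: filing date + 18 years → 21 October 1999.
Processing Delay Credit: +612 days → 24 June 2001.
Interference Suspension Credit: +161 days → 2 December 2001.
Regulatory Review Extension: +858 days → 8 April 2004.

2004-04-08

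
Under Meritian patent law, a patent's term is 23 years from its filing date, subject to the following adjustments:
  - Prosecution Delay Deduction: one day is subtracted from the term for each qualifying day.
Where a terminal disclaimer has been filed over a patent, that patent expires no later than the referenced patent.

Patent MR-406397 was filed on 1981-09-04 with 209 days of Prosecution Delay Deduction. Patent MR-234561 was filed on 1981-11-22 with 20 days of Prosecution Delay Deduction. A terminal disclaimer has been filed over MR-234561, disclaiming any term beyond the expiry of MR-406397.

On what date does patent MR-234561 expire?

Natural term of MR-234561:
  Base: filing + 23 years → 22 November 2004.
  Prosecution Delay Deduction: −20 days → 2 November 2004.
Expiry of referenced patent MR-406397:
  Base: filing + 23 years → 4 September 2004.
  Prosecution Delay Deduction: −209 days → 8 February 2004.
Terminal disclaimer: MR-234561 expires on the earlier of 2 November 2004 and 8 February 2004.

2004-02-08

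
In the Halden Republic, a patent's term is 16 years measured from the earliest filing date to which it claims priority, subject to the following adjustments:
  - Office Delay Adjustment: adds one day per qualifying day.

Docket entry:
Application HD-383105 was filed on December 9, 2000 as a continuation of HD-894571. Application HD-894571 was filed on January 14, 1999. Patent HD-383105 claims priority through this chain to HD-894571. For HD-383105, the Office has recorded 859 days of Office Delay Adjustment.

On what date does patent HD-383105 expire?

Earliest priority filing: 14 January 1999.
Base term: 14 January 1999 + 16 years → 14 January 2015.
Office Delay Adjustment: +859 days → 22 May 2017.

2017-05-22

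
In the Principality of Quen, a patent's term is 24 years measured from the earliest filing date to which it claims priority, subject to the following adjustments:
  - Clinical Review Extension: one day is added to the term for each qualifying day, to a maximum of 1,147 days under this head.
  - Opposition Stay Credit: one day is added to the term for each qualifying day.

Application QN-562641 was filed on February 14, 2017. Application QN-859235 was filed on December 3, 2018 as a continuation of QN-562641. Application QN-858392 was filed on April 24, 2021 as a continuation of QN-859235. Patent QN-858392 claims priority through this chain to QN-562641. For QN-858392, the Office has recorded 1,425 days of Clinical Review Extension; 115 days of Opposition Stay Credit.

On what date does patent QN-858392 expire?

2044-07-30

Earliest priority filing: 14 February 2017.
Base term: 14 February 2017 + 24 years → 14 February 2041.
Clinical Review Extension: 1425 days claimed exceeds the 1147-day cap, so +1147 days → 6 April 2044.
Opposition Stay Credit: +115 days → 30 July 2044.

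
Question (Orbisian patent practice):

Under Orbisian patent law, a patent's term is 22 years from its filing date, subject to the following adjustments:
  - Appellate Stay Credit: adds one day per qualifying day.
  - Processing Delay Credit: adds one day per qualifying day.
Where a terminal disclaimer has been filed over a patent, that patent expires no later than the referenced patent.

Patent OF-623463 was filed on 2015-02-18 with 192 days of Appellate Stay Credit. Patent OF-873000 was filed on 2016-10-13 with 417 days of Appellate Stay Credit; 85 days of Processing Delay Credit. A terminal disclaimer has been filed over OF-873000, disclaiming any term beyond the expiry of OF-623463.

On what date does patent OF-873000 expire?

Natural term of OF-873000:
  Base: filing + 22 years → 13 October 2038.
  Appellate Stay Credit: +417 days → 4 December 2039.
  Processing Delay Credit: +85 days → 27 February 2040.
Expiry of referenced patent OF-623463:
  Base: filing + 22 years → 18 February 2037.
  Appellate Stay Credit: +192 days → 29 August 2037.
Terminal disclaimer: OF-873000 expires on the earlier of 27 February 2040 and 29 August 2037.

August 29, 2037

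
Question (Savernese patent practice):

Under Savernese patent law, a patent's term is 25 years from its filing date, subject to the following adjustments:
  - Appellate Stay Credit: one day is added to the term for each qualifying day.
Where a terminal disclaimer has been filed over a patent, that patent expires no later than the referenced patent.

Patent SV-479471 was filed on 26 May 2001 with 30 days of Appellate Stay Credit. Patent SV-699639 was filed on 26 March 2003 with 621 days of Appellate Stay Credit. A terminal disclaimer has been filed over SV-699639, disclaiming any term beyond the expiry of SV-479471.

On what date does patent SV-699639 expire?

June 25, 2026

Natural term of SV-699639:
  Base: filing + 25 years → 26 March 2028.
  Appellate Stay Credit: +621 days → 7 December 2029.
Expiry of referenced patent SV-479471:
  Base: filing + 25 years → 26 May 2026.
  Appellate Stay Credit: +30 days → 25 June 2026.
Terminal disclaimer: SV-699639 expires on the earlier of 7 December 2029 and 25 June 2026.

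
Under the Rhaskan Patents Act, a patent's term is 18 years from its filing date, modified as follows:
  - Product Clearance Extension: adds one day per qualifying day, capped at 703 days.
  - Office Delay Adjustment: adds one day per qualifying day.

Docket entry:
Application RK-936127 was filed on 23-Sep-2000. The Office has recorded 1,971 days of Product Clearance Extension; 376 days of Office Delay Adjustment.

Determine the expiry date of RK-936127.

2021-09-06

Base term: filing date + 18 years → 23 September 2018.
Product Clearance Extension: 1971 days claimed exceeds the 703-day cap, so +703 days → 26 August 2020.
Office Delay Adjustment: +376 days → 6 September 2021.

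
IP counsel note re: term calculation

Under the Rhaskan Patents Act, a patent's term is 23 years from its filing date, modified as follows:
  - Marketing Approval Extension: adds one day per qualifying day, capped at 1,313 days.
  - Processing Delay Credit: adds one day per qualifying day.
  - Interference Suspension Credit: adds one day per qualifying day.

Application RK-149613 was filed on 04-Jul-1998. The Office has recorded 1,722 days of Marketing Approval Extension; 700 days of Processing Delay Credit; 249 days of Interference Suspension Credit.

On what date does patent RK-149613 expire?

Base term: filing date + 23 years → 4 July 2021.
Marketing Approval Extension: 1722 days claimed exceeds the 1313-day cap, so +1313 days → 6 February 2025.
Processing Delay Credit: +700 days → 7 January 2027.
Interference Suspension Credit: +249 days → 13 September 2027.

2027-09-13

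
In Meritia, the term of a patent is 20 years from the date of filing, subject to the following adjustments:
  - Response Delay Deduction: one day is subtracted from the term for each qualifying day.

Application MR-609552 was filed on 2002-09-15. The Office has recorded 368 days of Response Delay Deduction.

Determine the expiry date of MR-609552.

2021-09-12

Base term: filing date + 20 years → 15 September 2022.
Response Delay Deduction: −368 days → 12 September 2021.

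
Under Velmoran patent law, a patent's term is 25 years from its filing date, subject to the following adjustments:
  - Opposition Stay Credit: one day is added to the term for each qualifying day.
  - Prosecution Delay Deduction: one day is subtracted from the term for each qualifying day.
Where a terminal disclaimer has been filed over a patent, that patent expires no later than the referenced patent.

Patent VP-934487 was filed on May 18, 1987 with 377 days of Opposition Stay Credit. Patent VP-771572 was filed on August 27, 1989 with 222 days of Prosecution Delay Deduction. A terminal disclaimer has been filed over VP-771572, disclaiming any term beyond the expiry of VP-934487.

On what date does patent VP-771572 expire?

Natural term of VP-771572:
  Base: filing + 25 years → 27 August 2014.
  Prosecution Delay Deduction: −222 days → 17 January 2014.
Expiry of referenced patent VP-934487:
  Base: filing + 25 years → 18 May 2012.
  Opposition Stay Credit: +377 days → 30 May 2013.
Terminal disclaimer: VP-771572 expires on the earlier of 17 January 2014 and 30 May 2013.

May 30, 2013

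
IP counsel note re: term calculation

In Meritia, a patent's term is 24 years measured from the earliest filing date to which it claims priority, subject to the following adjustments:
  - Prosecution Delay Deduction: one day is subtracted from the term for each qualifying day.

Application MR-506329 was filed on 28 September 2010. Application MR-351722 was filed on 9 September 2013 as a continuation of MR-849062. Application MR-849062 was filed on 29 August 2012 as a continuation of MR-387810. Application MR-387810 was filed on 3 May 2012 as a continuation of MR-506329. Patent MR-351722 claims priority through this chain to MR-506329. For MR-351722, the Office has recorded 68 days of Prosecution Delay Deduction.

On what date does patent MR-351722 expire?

2034-07-22

Earliest priority filing: 28 September 2010.
Base term: 28 September 2010 + 24 years → 28 September 2034.
Prosecution Delay Deduction: −68 days → 22 July 2034.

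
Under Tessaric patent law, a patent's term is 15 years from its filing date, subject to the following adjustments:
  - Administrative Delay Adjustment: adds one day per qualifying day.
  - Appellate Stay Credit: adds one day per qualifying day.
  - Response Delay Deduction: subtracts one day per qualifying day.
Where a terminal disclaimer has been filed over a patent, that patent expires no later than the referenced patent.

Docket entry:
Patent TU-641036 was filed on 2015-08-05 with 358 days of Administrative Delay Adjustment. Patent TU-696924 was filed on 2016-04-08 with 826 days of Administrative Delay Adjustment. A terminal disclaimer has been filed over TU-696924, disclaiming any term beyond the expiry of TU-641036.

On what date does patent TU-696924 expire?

Natural term of TU-696924:
  Base: filing + 15 years → 8 April 2031.
  Administrative Delay Adjustment: +826 days → 12 July 2033.
Expiry of referenced patent TU-641036:
  Base: filing + 15 years → 5 August 2030.
  Administrative Delay Adjustment: +358 days → 29 July 2031.
Terminal disclaimer: TU-696924 expires on the earlier of 12 July 2033 and 29 July 2031.

2031-07-29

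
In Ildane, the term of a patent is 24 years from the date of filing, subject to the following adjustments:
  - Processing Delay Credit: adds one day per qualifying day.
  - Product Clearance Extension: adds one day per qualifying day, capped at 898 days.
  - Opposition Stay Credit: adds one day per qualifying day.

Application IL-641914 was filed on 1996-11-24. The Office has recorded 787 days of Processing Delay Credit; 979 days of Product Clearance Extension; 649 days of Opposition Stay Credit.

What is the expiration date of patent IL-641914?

Base term: filing date + 24 years → 24 November 2020.
Processing Delay Credit: +787 days → 20 January 2023.
Product Clearance Extension: 979 days claimed exceeds the 898-day cap, so +898 days → 6 July 2025.
Opposition Stay Credit: +649 days → 16 April 2027.

April 16, 2027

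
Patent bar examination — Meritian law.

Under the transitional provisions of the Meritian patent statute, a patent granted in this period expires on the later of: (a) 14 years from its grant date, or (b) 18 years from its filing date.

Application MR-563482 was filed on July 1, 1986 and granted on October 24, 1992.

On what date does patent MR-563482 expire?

(a) grant + 14 years → 24 October 2006.
(b) filing + 18 years → 1 July 2004.
Later of the two: 24 October 2006.

2006-10-24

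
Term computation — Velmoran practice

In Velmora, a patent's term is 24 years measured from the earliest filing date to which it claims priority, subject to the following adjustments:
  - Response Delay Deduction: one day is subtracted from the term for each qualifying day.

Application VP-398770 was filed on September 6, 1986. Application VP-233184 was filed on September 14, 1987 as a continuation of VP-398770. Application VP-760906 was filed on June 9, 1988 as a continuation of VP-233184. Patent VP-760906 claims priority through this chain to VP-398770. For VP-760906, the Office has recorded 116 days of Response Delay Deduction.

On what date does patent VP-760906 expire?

May 13, 2010

Earliest priority filing: 6 September 1986.
Base term: 6 September 1986 + 24 years → 6 September 2010.
Response Delay Deduction: −116 days → 13 May 2010.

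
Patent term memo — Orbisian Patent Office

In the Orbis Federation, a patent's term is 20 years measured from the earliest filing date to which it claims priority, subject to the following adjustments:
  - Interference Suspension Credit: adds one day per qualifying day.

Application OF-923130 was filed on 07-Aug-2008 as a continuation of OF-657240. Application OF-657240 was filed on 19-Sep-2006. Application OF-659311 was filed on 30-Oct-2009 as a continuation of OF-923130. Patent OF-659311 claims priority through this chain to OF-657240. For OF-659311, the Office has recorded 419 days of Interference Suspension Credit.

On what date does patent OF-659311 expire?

November 12, 2027

Earliest priority filing: 19 September 2006.
Base term: 19 September 2006 + 20 years → 19 September 2026.
Interference Suspension Credit: +419 days → 12 November 2027.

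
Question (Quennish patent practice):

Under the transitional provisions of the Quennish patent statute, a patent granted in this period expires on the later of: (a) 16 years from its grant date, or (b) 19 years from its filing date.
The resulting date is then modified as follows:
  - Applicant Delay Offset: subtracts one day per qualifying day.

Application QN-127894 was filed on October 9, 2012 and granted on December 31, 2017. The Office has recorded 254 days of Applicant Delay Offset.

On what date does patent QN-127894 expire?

(a) grant + 16 years → 31 December 2033.
(b) filing + 19 years → 9 October 2031.
Later of the two: 31 December 2033.
Applicant Delay Offset: −254 days → 21 April 2033.

2033-04-21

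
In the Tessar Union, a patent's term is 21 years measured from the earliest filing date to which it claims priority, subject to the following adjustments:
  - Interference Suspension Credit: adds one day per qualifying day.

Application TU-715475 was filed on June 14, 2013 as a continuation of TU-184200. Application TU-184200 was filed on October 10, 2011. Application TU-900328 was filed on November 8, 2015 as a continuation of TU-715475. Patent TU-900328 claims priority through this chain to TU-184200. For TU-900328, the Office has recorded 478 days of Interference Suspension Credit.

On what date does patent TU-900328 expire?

Earliest priority filing: 10 October 2011.
Base term: 10 October 2011 + 21 years → 10 October 2032.
Interference Suspension Credit: +478 days → 31 January 2034.

2034-01-31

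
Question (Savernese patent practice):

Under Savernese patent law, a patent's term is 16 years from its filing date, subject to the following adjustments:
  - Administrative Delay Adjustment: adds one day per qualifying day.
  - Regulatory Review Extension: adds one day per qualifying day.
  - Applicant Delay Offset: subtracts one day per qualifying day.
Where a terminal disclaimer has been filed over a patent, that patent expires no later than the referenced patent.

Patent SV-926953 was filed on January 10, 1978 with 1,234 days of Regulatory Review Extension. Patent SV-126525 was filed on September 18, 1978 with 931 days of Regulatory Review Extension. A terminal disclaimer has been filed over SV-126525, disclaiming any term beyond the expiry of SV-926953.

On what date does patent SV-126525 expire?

1997-04-06

Natural term of SV-126525:
  Base: filing + 16 years → 18 September 1994.
  Regulatory Review Extension: +931 days → 6 April 1997.
Expiry of referenced patent SV-926953:
  Base: filing + 16 years → 10 January 1994.
  Regulatory Review Extension: +1234 days → 28 May 1997.
Terminal disclaimer: SV-126525 expires on the earlier of 6 April 1997 and 28 May 1997.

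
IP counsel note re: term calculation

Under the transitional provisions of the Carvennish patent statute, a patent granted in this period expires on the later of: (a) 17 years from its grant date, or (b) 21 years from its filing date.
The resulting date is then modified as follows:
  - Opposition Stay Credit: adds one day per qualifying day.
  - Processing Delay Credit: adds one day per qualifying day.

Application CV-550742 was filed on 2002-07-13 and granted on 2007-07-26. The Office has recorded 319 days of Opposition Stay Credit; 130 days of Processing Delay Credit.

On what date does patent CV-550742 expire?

October 18, 2025

(a) grant + 17 years → 26 July 2024.
(b) filing + 21 years → 13 July 2023.
Later of the two: 26 July 2024.
Opposition Stay Credit: +319 days → 10 June 2025.
Processing Delay Credit: +130 days → 18 October 2025.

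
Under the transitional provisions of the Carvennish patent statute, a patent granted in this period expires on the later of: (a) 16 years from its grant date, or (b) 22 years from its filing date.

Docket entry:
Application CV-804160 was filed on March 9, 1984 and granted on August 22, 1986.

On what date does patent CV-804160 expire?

(a) grant + 16 years → 22 August 2002.
(b) filing + 22 years → 9 March 2006.
Later of the two: 9 March 2006.

2006-03-09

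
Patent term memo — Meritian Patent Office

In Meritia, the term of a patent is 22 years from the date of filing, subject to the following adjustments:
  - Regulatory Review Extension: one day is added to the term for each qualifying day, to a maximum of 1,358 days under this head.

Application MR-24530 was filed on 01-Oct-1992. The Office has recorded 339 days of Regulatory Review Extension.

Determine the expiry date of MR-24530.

2015-09-05

Base term: filing date + 22 years → 1 October 2014.
Regulatory Review Extension: 339 days (within the 1358-day cap) → +339 days → 5 September 2015.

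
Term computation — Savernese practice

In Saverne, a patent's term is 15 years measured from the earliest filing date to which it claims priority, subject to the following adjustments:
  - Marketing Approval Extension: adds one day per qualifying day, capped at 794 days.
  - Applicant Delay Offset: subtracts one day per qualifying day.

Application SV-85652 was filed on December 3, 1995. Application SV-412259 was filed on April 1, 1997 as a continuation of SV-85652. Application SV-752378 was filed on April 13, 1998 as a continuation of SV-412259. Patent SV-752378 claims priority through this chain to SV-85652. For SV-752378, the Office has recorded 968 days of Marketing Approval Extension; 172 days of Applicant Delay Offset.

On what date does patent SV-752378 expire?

2012-08-16

Earliest priority filing: 3 December 1995.
Base term: 3 December 1995 + 15 years → 3 December 2010.
Marketing Approval Extension: 968 days claimed exceeds the 794-day cap, so +794 days → 4 February 2013.
Applicant Delay Offset: −172 days → 16 August 2012.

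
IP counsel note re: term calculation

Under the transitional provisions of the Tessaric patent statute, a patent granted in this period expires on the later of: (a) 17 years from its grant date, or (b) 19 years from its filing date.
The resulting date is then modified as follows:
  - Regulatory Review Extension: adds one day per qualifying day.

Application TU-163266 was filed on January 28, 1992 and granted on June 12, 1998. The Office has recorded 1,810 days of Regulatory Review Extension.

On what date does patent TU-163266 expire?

(a) grant + 17 years → 12 June 2015.
(b) filing + 19 years → 28 January 2011.
Later of the two: 12 June 2015.
Regulatory Review Extension: +1810 days → 26 May 2020.

2020-05-26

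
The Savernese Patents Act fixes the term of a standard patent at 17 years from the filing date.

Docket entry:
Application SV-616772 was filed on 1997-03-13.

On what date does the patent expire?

March 13, 2014

Filing date + 17 years → 13 March 2014.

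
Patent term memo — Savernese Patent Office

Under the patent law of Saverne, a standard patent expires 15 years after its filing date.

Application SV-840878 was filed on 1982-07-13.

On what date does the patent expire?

Filing date + 15 years → 13 July 1997.

1997-07-13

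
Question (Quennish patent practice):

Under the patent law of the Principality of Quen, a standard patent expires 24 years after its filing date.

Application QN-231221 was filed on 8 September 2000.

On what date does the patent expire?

September 8, 2024

Filing date + 24 years → 8 September 2024.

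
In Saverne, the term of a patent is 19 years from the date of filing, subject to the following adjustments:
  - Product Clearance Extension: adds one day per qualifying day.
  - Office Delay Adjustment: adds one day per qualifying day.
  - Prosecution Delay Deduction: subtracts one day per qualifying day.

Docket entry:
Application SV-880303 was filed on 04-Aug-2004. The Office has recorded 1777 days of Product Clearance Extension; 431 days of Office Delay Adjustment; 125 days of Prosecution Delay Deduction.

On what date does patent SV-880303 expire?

Base term: filing date + 19 years → 4 August 2023.
Product Clearance Extension: +1777 days → 15 June 2028.
Office Delay Adjustment: +431 days → 20 August 2029.
Prosecution Delay Deduction: −125 days → 17 April 2029.

April 17, 2029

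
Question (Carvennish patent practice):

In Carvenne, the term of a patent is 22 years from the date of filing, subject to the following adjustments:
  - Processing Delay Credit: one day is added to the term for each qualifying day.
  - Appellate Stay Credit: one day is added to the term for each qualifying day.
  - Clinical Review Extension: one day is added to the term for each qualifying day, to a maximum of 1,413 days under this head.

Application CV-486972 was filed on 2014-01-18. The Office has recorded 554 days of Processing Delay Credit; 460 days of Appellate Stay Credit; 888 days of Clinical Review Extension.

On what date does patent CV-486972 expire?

Base term: filing date + 22 years → 18 January 2036.
Processing Delay Credit: +554 days → 25 July 2037.
Appellate Stay Credit: +460 days → 28 October 2038.
Clinical Review Extension: 888 days (within the 1413-day cap) → +888 days → 3 April 2041.

April 3, 2041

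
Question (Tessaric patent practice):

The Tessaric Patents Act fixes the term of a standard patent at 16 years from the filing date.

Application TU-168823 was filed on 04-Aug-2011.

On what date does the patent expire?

August 4, 2027

Filing date + 16 years → 4 August 2027.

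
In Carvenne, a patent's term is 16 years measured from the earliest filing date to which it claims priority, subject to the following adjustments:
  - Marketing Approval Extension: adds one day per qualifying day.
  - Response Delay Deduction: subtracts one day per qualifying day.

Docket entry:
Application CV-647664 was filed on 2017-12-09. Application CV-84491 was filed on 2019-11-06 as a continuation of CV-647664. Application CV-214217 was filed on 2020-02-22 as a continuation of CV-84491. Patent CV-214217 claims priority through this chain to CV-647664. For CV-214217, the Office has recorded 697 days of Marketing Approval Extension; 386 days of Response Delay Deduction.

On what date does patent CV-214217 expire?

2034-10-16

Earliest priority filing: 9 December 2017.
Base term: 9 December 2017 + 16 years → 9 December 2033.
Marketing Approval Extension: +697 days → 6 November 2035.
Response Delay Deduction: −386 days → 16 October 2034.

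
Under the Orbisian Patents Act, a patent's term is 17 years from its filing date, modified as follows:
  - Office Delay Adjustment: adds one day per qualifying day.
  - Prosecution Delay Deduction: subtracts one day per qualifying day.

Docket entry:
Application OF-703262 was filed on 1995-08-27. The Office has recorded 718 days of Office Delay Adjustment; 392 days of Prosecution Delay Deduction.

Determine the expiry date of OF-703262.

Base term: filing date + 17 years → 27 August 2012.
Office Delay Adjustment: +718 days → 15 August 2014.
Prosecution Delay Deduction: −392 days → 19 July 2013.

July 19, 2013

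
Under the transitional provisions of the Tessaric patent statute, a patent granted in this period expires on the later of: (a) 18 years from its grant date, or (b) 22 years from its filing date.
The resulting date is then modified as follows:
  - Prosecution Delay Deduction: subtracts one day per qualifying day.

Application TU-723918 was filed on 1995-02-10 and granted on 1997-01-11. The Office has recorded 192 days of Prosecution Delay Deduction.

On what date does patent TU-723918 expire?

2016-08-02

(a) grant + 18 years → 11 January 2015.
(b) filing + 22 years → 10 February 2017.
Later of the two: 10 February 2017.
Prosecution Delay Deduction: −192 days → 2 August 2016.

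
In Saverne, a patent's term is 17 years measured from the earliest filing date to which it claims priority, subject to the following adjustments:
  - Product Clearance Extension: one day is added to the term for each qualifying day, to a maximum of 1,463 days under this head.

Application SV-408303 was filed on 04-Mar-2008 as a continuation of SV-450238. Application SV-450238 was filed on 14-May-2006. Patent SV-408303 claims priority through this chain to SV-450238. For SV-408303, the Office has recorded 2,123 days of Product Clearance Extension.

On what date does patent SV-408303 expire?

Earliest priority filing: 14 May 2006.
Base term: 14 May 2006 + 17 years → 14 May 2023.
Product Clearance Extension: 2123 days claimed exceeds the 1463-day cap, so +1463 days → 16 May 2027.

2027-05-16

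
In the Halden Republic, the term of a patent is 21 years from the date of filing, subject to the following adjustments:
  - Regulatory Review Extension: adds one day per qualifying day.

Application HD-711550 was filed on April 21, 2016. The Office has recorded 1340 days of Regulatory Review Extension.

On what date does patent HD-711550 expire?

Base term: filing date + 21 years → 21 April 2037.
Regulatory Review Extension: +1340 days → 21 December 2040.

2040-12-21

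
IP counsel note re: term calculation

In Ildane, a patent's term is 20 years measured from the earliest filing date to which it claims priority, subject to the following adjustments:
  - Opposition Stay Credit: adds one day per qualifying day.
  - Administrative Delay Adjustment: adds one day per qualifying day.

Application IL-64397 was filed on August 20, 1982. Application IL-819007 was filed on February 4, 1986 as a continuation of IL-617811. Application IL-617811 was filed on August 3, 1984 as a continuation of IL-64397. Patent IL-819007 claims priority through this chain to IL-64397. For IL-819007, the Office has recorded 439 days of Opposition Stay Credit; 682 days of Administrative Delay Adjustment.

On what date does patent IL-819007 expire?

Earliest priority filing: 20 August 1982.
Base term: 20 August 1982 + 20 years → 20 August 2002.
Opposition Stay Credit: +439 days → 2 November 2003.
Administrative Delay Adjustment: +682 days → 14 September 2005.

September 14, 2005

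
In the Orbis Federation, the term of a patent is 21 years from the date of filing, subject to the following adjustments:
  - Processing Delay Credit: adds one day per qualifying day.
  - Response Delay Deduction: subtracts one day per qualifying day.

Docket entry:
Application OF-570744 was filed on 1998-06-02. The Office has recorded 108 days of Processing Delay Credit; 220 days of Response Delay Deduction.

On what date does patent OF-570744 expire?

2019-02-10

Base term: filing date + 21 years → 2 June 2019.
Processing Delay Credit: +108 days → 18 September 2019.
Response Delay Deduction: −220 days → 10 February 2019.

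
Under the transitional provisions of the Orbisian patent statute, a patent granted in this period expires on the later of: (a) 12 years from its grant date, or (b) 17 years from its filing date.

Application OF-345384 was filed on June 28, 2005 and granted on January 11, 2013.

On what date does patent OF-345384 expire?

2025-01-11

(a) grant + 12 years → 11 January 2025.
(b) filing + 17 years → 28 June 2022.
Later of the two: 11 January 2025.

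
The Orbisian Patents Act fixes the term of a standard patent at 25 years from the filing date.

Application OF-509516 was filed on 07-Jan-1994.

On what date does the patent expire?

January 7, 2019

Filing date + 25 years → 7 January 2019.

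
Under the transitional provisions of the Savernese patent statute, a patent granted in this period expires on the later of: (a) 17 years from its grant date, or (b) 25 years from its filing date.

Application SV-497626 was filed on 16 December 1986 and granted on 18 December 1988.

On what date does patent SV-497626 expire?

(a) grant + 17 years → 18 December 2005.
(b) filing + 25 years → 16 December 2011.
Later of the two: 16 December 2011.

December 16, 2011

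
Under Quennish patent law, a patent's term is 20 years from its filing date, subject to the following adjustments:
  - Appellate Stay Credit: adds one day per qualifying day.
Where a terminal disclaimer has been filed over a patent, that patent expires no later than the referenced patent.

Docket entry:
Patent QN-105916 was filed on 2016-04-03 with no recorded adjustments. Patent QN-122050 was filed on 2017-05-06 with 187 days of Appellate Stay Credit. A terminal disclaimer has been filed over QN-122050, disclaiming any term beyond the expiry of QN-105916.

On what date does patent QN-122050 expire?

Natural term of QN-122050:
  Base: filing + 20 years → 6 May 2037.
  Appellate Stay Credit: +187 days → 9 November 2037.
Expiry of referenced patent QN-105916:
  Base: filing + 20 years → 3 April 2036.
Terminal disclaimer: QN-122050 expires on the earlier of 9 November 2037 and 3 April 2036.

April 3, 2036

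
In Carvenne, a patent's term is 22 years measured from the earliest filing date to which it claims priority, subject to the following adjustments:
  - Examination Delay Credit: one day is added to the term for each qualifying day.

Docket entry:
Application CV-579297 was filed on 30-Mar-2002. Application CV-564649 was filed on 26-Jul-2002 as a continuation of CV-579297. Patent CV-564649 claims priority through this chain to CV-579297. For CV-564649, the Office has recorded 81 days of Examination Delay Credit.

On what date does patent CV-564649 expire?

2024-06-19

Earliest priority filing: 30 March 2002.
Base term: 30 March 2002 + 22 years → 30 March 2024.
Examination Delay Credit: +81 days → 19 June 2024.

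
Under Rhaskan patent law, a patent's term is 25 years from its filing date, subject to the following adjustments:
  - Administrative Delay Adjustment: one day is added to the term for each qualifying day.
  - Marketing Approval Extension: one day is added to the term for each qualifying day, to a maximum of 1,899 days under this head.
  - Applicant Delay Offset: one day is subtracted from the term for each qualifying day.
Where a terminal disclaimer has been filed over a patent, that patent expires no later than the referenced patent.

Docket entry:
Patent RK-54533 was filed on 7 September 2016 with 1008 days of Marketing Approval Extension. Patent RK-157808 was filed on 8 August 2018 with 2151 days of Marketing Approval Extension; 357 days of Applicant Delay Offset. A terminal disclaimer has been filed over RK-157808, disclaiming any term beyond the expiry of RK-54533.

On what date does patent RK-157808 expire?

Natural term of RK-157808:
  Base: filing + 25 years → 8 August 2043.
  Marketing Approval Extension: 2151 days claimed exceeds the 1899-day cap, so +1899 days → 19 October 2048.
  Applicant Delay Offset: −357 days → 28 October 2047.
Expiry of referenced patent RK-54533:
  Base: filing + 25 years → 7 September 2041.
  Marketing Approval Extension: 1008 days (within the 1899-day cap) → +1008 days → 11 June 2044.
Terminal disclaimer: RK-157808 expires on the earlier of 28 October 2047 and 11 June 2044.

2044-06-11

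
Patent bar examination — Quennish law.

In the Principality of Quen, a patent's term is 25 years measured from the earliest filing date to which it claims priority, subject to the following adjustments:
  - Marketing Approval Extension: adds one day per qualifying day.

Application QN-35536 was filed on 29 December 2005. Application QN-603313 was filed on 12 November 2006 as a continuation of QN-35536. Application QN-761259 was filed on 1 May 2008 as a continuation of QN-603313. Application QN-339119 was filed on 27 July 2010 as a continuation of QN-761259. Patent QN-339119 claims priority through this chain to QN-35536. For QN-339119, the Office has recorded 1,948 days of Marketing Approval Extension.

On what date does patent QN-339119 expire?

Earliest priority filing: 29 December 2005.
Base term: 29 December 2005 + 25 years → 29 December 2030.
Marketing Approval Extension: +1948 days → 29 April 2036.

April 29, 2036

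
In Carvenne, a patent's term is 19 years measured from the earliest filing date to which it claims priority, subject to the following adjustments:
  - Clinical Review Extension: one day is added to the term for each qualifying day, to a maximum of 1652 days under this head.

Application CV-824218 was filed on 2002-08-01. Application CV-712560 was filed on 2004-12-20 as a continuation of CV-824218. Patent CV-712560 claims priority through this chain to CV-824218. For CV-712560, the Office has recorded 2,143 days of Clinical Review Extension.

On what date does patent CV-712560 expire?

Earliest priority filing: 1 August 2002.
Base term: 1 August 2002 + 19 years → 1 August 2021.
Clinical Review Extension: 2143 days claimed exceeds the 1652-day cap, so +1652 days → 8 February 2026.

February 8, 2026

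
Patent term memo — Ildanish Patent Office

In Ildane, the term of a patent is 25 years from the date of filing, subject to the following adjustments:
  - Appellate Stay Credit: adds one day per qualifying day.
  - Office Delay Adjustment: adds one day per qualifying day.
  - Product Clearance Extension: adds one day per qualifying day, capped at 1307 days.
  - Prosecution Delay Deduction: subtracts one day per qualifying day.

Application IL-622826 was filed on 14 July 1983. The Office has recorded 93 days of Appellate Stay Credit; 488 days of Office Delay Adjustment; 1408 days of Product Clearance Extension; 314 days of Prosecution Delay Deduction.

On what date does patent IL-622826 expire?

Base term: filing date + 25 years → 14 July 2008.
Appellate Stay Credit: +93 days → 15 October 2008.
Office Delay Adjustment: +488 days → 15 February 2010.
Product Clearance Extension: 1408 days claimed exceeds the 1307-day cap, so +1307 days → 14 September 2013.
Prosecution Delay Deduction: −314 days → 4 November 2012.

2012-11-04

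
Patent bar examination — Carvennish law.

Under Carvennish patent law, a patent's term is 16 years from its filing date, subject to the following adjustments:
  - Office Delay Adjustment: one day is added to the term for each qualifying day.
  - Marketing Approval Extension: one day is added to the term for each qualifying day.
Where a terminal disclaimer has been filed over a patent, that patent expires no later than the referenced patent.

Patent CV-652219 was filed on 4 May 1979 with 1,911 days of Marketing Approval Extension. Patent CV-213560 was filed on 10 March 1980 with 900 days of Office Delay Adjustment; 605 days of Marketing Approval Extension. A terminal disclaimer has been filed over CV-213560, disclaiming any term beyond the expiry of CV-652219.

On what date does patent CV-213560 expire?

Natural term of CV-213560:
  Base: filing + 16 years → 10 March 1996.
  Office Delay Adjustment: +900 days → 27 August 1998.
  Marketing Approval Extension: +605 days → 23 April 2000.
Expiry of referenced patent CV-652219:
  Base: filing + 16 years → 4 May 1995.
  Marketing Approval Extension: +1911 days → 27 July 2000.
Terminal disclaimer: CV-213560 expires on the earlier of 23 April 2000 and 27 July 2000.

2000-04-23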